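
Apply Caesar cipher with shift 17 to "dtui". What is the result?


Caesar cipher: shift "dtui" by 17
  'd' (pos 3) + 17 = pos 20 = 'u'
  't' (pos 19) + 17 = pos 10 = 'k'
  'u' (pos 20) + 17 = pos 11 = 'l'
  'i' (pos 8) + 17 = pos 25 = 'z'
Result: uklz

uklz


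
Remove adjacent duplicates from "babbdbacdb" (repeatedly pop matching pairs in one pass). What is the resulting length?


Input: babbdbacdb
Stack-based adjacent duplicate removal:
  Read 'b': push. Stack: b
  Read 'a': push. Stack: ba
  Read 'b': push. Stack: bab
  Read 'b': matches stack top 'b' => pop. Stack: ba
  Read 'd': push. Stack: bad
  Read 'b': push. Stack: badb
  Read 'a': push. Stack: badba
  Read 'c': push. Stack: badbac
  Read 'd': push. Stack: badbacd
  Read 'b': push. Stack: badbacdb
Final stack: "badbacdb" (length 8)

8


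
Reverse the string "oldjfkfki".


Input: oldjfkfki
Reading characters right to left:
  Position 8: 'i'
  Position 7: 'k'
  Position 6: 'f'
  Position 5: 'k'
  Position 4: 'f'
  Position 3: 'j'
  Position 2: 'd'
  Position 1: 'l'
  Position 0: 'o'
Reversed: ikfkfjdlo

ikfkfjdlo


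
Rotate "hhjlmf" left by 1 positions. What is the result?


Input: "hhjlmf", rotate left by 1
First 1 characters: "h"
Remaining characters: "hjlmf"
Concatenate remaining + first: "hjlmf" + "h" = "hjlmfh"

hjlmfh


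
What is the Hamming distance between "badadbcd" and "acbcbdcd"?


Comparing "badadbcd" and "acbcbdcd" position by position:
  Position 0: 'b' vs 'a' => differ
  Position 1: 'a' vs 'c' => differ
  Position 2: 'd' vs 'b' => differ
  Position 3: 'a' vs 'c' => differ
  Position 4: 'd' vs 'b' => differ
  Position 5: 'b' vs 'd' => differ
  Position 6: 'c' vs 'c' => same
  Position 7: 'd' vs 'd' => same
Total differences (Hamming distance): 6

6


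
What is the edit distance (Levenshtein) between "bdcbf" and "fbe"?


Computing edit distance: "bdcbf" -> "fbe"
DP table:
           f    b    e
      0    1    2    3
  b   1    1    1    2
  d   2    2    2    2
  c   3    3    3    3
  b   4    4    3    4
  f   5    4    4    4
Edit distance = dp[5][3] = 4

4


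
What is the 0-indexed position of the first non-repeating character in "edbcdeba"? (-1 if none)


Input: edbcdeba
Character frequencies:
  'a': 1
  'b': 2
  'c': 1
  'd': 2
  'e': 2
Scanning left to right for freq == 1:
  Position 0 ('e'): freq=2, skip
  Position 1 ('d'): freq=2, skip
  Position 2 ('b'): freq=2, skip
  Position 3 ('c'): unique! => answer = 3

3


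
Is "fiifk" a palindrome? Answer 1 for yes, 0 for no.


Input: fiifk
Reversed: kfiif
  Compare pos 0 ('f') with pos 4 ('k'): MISMATCH
  Compare pos 1 ('i') with pos 3 ('f'): MISMATCH
Result: not a palindrome

0


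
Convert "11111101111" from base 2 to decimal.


Input: "11111101111" in base 2
Positional expansion:
  Digit '1' (value 1) x 2^10 = 1024
  Digit '1' (value 1) x 2^9 = 512
  Digit '1' (value 1) x 2^8 = 256
  Digit '1' (value 1) x 2^7 = 128
  Digit '1' (value 1) x 2^6 = 64
  Digit '1' (value 1) x 2^5 = 32
  Digit '0' (value 0) x 2^4 = 0
  Digit '1' (value 1) x 2^3 = 8
  Digit '1' (value 1) x 2^2 = 4
  Digit '1' (value 1) x 2^1 = 2
  Digit '1' (value 1) x 2^0 = 1
Sum = 2031

2031


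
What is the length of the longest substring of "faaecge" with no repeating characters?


Input: "faaecge"
Sliding window (track last position of each char):
  Position 0 ('f'): window [0,0] length 1 -- new best
  Position 1 ('a'): window [0,1] length 2 -- new best
  Position 2 ('a'): repeat (last at 1), move window start to 2
  Position 2 ('a'): window [2,2] length 1
  Position 3 ('e'): window [2,3] length 2
  Position 4 ('c'): window [2,4] length 3 -- new best
  Position 5 ('g'): window [2,5] length 4 -- new best
  Position 6 ('e'): repeat (last at 3), move window start to 4
  Position 6 ('e'): window [4,6] length 3
Longest substring with no repeats: "aecg" with length 4

4


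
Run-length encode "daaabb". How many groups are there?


Input: daaabb
Scanning for consecutive runs:
  Group 1: 'd' x 1 (positions 0-0)
  Group 2: 'a' x 3 (positions 1-3)
  Group 3: 'b' x 2 (positions 4-5)
Total groups: 3

3


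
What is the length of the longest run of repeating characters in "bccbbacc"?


Input: "bccbbacc"
Scanning for longest run:
  Position 1 ('c'): new char, reset run to 1
  Position 2 ('c'): continues run of 'c', length=2
  Position 3 ('b'): new char, reset run to 1
  Position 4 ('b'): continues run of 'b', length=2
  Position 5 ('a'): new char, reset run to 1
  Position 6 ('c'): new char, reset run to 1
  Position 7 ('c'): continues run of 'c', length=2
Longest run: 'c' with length 2

2


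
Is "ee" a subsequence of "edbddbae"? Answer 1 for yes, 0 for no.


Check if "ee" is a subsequence of "edbddbae"
Greedy scan:
  Position 0 ('e'): matches sub[0] = 'e'
  Position 1 ('d'): no match needed
  Position 2 ('b'): no match needed
  Position 3 ('d'): no match needed
  Position 4 ('d'): no match needed
  Position 5 ('b'): no match needed
  Position 6 ('a'): no match needed
  Position 7 ('e'): matches sub[1] = 'e'
All 2 characters matched => is a subsequence

1


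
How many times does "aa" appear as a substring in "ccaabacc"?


Searching for "aa" in "ccaabacc"
Scanning each position:
  Position 0: "cc" => no
  Position 1: "ca" => no
  Position 2: "aa" => MATCH
  Position 3: "ab" => no
  Position 4: "ba" => no
  Position 5: "ac" => no
  Position 6: "cc" => no
Total occurrences: 1

1


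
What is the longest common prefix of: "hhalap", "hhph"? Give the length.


Words: hhalap, hhph
  Position 0: all 'h' => match
  Position 1: all 'h' => match
  Position 2: ('a', 'p') => mismatch, stop
LCP = "hh" (length 2)

2


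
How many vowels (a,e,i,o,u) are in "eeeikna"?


Input: eeeikna
Checking each character:
  'e' at position 0: vowel (running total: 1)
  'e' at position 1: vowel (running total: 2)
  'e' at position 2: vowel (running total: 3)
  'i' at position 3: vowel (running total: 4)
  'k' at position 4: consonant
  'n' at position 5: consonant
  'a' at position 6: vowel (running total: 5)
Total vowels: 5

5


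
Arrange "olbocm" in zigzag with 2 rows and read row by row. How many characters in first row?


Zigzag "olbocm" into 2 rows:
Placing characters:
  'o' => row 0
  'l' => row 1
  'b' => row 0
  'o' => row 1
  'c' => row 0
  'm' => row 1
Rows:
  Row 0: "obc"
  Row 1: "lom"
First row length: 3

3


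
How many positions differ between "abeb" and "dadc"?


Comparing "abeb" and "dadc" position by position:
  Position 0: 'a' vs 'd' => DIFFER
  Position 1: 'b' vs 'a' => DIFFER
  Position 2: 'e' vs 'd' => DIFFER
  Position 3: 'b' vs 'c' => DIFFER
Positions that differ: 4

4


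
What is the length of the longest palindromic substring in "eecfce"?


Input: "eecfce"
Checking substrings for palindromes:
  [1:6] "ecfce" (len 5) => palindrome
  [2:5] "cfc" (len 3) => palindrome
  [0:2] "ee" (len 2) => palindrome
Longest palindromic substring: "ecfce" with length 5

5


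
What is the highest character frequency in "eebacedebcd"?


Input: eebacedebcd
Character counts:
  'a': 1
  'b': 2
  'c': 2
  'd': 2
  'e': 4
Maximum frequency: 4

4


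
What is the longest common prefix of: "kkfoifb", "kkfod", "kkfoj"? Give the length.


Words: kkfoifb, kkfod, kkfoj
  Position 0: all 'k' => match
  Position 1: all 'k' => match
  Position 2: all 'f' => match
  Position 3: all 'o' => match
  Position 4: ('i', 'd', 'j') => mismatch, stop
LCP = "kkfo" (length 4)

4


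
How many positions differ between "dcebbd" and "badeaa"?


Comparing "dcebbd" and "badeaa" position by position:
  Position 0: 'd' vs 'b' => DIFFER
  Position 1: 'c' vs 'a' => DIFFER
  Position 2: 'e' vs 'd' => DIFFER
  Position 3: 'b' vs 'e' => DIFFER
  Position 4: 'b' vs 'a' => DIFFER
  Position 5: 'd' vs 'a' => DIFFER
Positions that differ: 6

6


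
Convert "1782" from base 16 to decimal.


Input: "1782" in base 16
Positional expansion:
  Digit '1' (value 1) x 16^3 = 4096
  Digit '7' (value 7) x 16^2 = 1792
  Digit '8' (value 8) x 16^1 = 128
  Digit '2' (value 2) x 16^0 = 2
Sum = 6018

6018


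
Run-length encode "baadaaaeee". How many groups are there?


Input: baadaaaeee
Scanning for consecutive runs:
  Group 1: 'b' x 1 (positions 0-0)
  Group 2: 'a' x 2 (positions 1-2)
  Group 3: 'd' x 1 (positions 3-3)
  Group 4: 'a' x 3 (positions 4-6)
  Group 5: 'e' x 3 (positions 7-9)
Total groups: 5

5


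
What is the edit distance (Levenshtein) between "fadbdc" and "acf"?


Computing edit distance: "fadbdc" -> "acf"
DP table:
           a    c    f
      0    1    2    3
  f   1    1    2    2
  a   2    1    2    3
  d   3    2    2    3
  b   4    3    3    3
  d   5    4    4    4
  c   6    5    4    5
Edit distance = dp[6][3] = 5

5


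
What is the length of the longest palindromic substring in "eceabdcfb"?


Input: "eceabdcfb"
Checking substrings for palindromes:
  [0:3] "ece" (len 3) => palindrome
Longest palindromic substring: "ece" with length 3

3


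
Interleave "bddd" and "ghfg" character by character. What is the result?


Interleaving "bddd" and "ghfg":
  Position 0: 'b' from first, 'g' from second => "bg"
  Position 1: 'd' from first, 'h' from second => "dh"
  Position 2: 'd' from first, 'f' from second => "df"
  Position 3: 'd' from first, 'g' from second => "dg"
Result: bgdhdfdg

bgdhdfdg


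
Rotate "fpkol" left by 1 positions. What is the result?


Input: "fpkol", rotate left by 1
First 1 characters: "f"
Remaining characters: "pkol"
Concatenate remaining + first: "pkol" + "f" = "pkolf"

pkolf


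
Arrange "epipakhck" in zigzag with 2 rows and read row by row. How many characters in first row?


Zigzag "epipakhck" into 2 rows:
Placing characters:
  'e' => row 0
  'p' => row 1
  'i' => row 0
  'p' => row 1
  'a' => row 0
  'k' => row 1
  'h' => row 0
  'c' => row 1
  'k' => row 0
Rows:
  Row 0: "eiahk"
  Row 1: "ppkc"
First row length: 5

5


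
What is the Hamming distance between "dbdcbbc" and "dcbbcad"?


Comparing "dbdcbbc" and "dcbbcad" position by position:
  Position 0: 'd' vs 'd' => same
  Position 1: 'b' vs 'c' => differ
  Position 2: 'd' vs 'b' => differ
  Position 3: 'c' vs 'b' => differ
  Position 4: 'b' vs 'c' => differ
  Position 5: 'b' vs 'a' => differ
  Position 6: 'c' vs 'd' => differ
Total differences (Hamming distance): 6

6


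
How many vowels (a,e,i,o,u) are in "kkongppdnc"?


Input: kkongppdnc
Checking each character:
  'k' at position 0: consonant
  'k' at position 1: consonant
  'o' at position 2: vowel (running total: 1)
  'n' at position 3: consonant
  'g' at position 4: consonant
  'p' at position 5: consonant
  'p' at position 6: consonant
  'd' at position 7: consonant
  'n' at position 8: consonant
  'c' at position 9: consonant
Total vowels: 1

1


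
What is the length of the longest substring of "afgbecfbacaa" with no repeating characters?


Input: "afgbecfbacaa"
Sliding window (track last position of each char):
  Position 0 ('a'): window [0,0] length 1 -- new best
  Position 1 ('f'): window [0,1] length 2 -- new best
  Position 2 ('g'): window [0,2] length 3 -- new best
  Position 3 ('b'): window [0,3] length 4 -- new best
  Position 4 ('e'): window [0,4] length 5 -- new best
  Position 5 ('c'): window [0,5] length 6 -- new best
  Position 6 ('f'): repeat (last at 1), move window start to 2
  Position 6 ('f'): window [2,6] length 5
  Position 7 ('b'): repeat (last at 3), move window start to 4
  Position 7 ('b'): window [4,7] length 4
  Position 8 ('a'): window [4,8] length 5
  Position 9 ('c'): repeat (last at 5), move window start to 6
  Position 9 ('c'): window [6,9] length 4
  Position 10 ('a'): repeat (last at 8), move window start to 9
  Position 10 ('a'): window [9,10] length 2
  Position 11 ('a'): repeat (last at 10), move window start to 11
  Position 11 ('a'): window [11,11] length 1
Longest substring with no repeats: "afgbec" with length 6

6


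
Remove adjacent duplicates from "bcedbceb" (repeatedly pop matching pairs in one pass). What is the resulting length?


Input: bcedbceb
Stack-based adjacent duplicate removal:
  Read 'b': push. Stack: b
  Read 'c': push. Stack: bc
  Read 'e': push. Stack: bce
  Read 'd': push. Stack: bced
  Read 'b': push. Stack: bcedb
  Read 'c': push. Stack: bcedbc
  Read 'e': push. Stack: bcedbce
  Read 'b': push. Stack: bcedbceb
Final stack: "bcedbceb" (length 8)

8


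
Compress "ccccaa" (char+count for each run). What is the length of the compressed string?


Input: ccccaa
Runs:
  'c' x 4 => "c4"
  'a' x 2 => "a2"
Compressed: "c4a2"
Compressed length: 4

4


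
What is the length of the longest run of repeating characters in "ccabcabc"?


Input: "ccabcabc"
Scanning for longest run:
  Position 1 ('c'): continues run of 'c', length=2
  Position 2 ('a'): new char, reset run to 1
  Position 3 ('b'): new char, reset run to 1
  Position 4 ('c'): new char, reset run to 1
  Position 5 ('a'): new char, reset run to 1
  Position 6 ('b'): new char, reset run to 1
  Position 7 ('c'): new char, reset run to 1
Longest run: 'c' with length 2

2


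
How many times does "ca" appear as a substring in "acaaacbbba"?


Searching for "ca" in "acaaacbbba"
Scanning each position:
  Position 0: "ac" => no
  Position 1: "ca" => MATCH
  Position 2: "aa" => no
  Position 3: "aa" => no
  Position 4: "ac" => no
  Position 5: "cb" => no
  Position 6: "bb" => no
  Position 7: "bb" => no
  Position 8: "ba" => no
Total occurrences: 1

1


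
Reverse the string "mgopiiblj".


Input: mgopiiblj
Reading characters right to left:
  Position 8: 'j'
  Position 7: 'l'
  Position 6: 'b'
  Position 5: 'i'
  Position 4: 'i'
  Position 3: 'p'
  Position 2: 'o'
  Position 1: 'g'
  Position 0: 'm'
Reversed: jlbiipogm

jlbiipogm


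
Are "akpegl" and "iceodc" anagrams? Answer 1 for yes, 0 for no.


Strings: "akpegl", "iceodc"
Sorted first:  aegklp
Sorted second: ccdeio
Differ at position 0: 'a' vs 'c' => not anagrams

0


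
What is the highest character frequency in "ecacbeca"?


Input: ecacbeca
Character counts:
  'a': 2
  'b': 1
  'c': 3
  'e': 2
Maximum frequency: 3

3


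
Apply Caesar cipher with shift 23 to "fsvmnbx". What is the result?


Caesar cipher: shift "fsvmnbx" by 23
  'f' (pos 5) + 23 = pos 2 = 'c'
  's' (pos 18) + 23 = pos 15 = 'p'
  'v' (pos 21) + 23 = pos 18 = 's'
  'm' (pos 12) + 23 = pos 9 = 'j'
  'n' (pos 13) + 23 = pos 10 = 'k'
  'b' (pos 1) + 23 = pos 24 = 'y'
  'x' (pos 23) + 23 = pos 20 = 'u'
Result: cpsjkyu

cpsjkyu


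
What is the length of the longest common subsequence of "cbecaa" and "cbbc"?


LCS of "cbecaa" and "cbbc"
DP table:
           c    b    b    c
      0    0    0    0    0
  c   0    1    1    1    1
  b   0    1    2    2    2
  e   0    1    2    2    2
  c   0    1    2    2    3
  a   0    1    2    2    3
  a   0    1    2    2    3
LCS length = dp[6][4] = 3

3


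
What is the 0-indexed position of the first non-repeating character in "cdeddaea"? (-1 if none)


Input: cdeddaea
Character frequencies:
  'a': 2
  'c': 1
  'd': 3
  'e': 2
Scanning left to right for freq == 1:
  Position 0 ('c'): unique! => answer = 0

0


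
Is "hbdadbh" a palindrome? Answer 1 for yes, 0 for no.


Input: hbdadbh
Reversed: hbdadbh
  Compare pos 0 ('h') with pos 6 ('h'): match
  Compare pos 1 ('b') with pos 5 ('b'): match
  Compare pos 2 ('d') with pos 4 ('d'): match
Result: palindrome

1


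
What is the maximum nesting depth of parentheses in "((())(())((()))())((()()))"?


Input: "((())(())((()))())((()()))"
Tracking depth:
  Position 0 '(': depth becomes 1
  Position 1 '(': depth becomes 2
  Position 2 '(': depth becomes 3
  Position 3 ')': depth becomes 2
  Position 4 ')': depth becomes 1
  Position 5 '(': depth becomes 2
  Position 6 '(': depth becomes 3
  Position 7 ')': depth becomes 2
  Position 8 ')': depth becomes 1
  Position 9 '(': depth becomes 2
  Position 10 '(': depth becomes 3
  Position 11 '(': depth becomes 4
  Position 12 ')': depth becomes 3
  Position 13 ')': depth becomes 2
  Position 14 ')': depth becomes 1
  Position 15 '(': depth becomes 2
  Position 16 ')': depth becomes 1
  Position 17 ')': depth becomes 0
  Position 18 '(': depth becomes 1
  Position 19 '(': depth becomes 2
  Position 20 '(': depth becomes 3
  Position 21 ')': depth becomes 2
  Position 22 '(': depth becomes 3
  Position 23 ')': depth becomes 2
  Position 24 ')': depth becomes 1
  Position 25 ')': depth becomes 0
Maximum depth reached: 4

4


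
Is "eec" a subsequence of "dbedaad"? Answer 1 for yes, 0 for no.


Check if "eec" is a subsequence of "dbedaad"
Greedy scan:
  Position 0 ('d'): no match needed
  Position 1 ('b'): no match needed
  Position 2 ('e'): matches sub[0] = 'e'
  Position 3 ('d'): no match needed
  Position 4 ('a'): no match needed
  Position 5 ('a'): no match needed
  Position 6 ('d'): no match needed
Only matched 1/3 characters => not a subsequence

0


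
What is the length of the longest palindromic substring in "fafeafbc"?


Input: "fafeafbc"
Checking substrings for palindromes:
  [0:3] "faf" (len 3) => palindrome
Longest palindromic substring: "faf" with length 3

3


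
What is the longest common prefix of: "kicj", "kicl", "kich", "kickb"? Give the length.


Words: kicj, kicl, kich, kickb
  Position 0: all 'k' => match
  Position 1: all 'i' => match
  Position 2: all 'c' => match
  Position 3: ('j', 'l', 'h', 'k') => mismatch, stop
LCP = "kic" (length 3)

3


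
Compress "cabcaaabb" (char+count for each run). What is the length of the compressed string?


Input: cabcaaabb
Runs:
  'c' x 1 => "c1"
  'a' x 1 => "a1"
  'b' x 1 => "b1"
  'c' x 1 => "c1"
  'a' x 3 => "a3"
  'b' x 2 => "b2"
Compressed: "c1a1b1c1a3b2"
Compressed length: 12

12


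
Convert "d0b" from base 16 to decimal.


Input: "d0b" in base 16
Positional expansion:
  Digit 'd' (value 13) x 16^2 = 3328
  Digit '0' (value 0) x 16^1 = 0
  Digit 'b' (value 11) x 16^0 = 11
Sum = 3339

3339


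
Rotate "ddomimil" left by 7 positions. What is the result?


Input: "ddomimil", rotate left by 7
First 7 characters: "ddomimi"
Remaining characters: "l"
Concatenate remaining + first: "l" + "ddomimi" = "lddomimi"

lddomimi


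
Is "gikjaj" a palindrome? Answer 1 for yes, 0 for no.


Input: gikjaj
Reversed: jajkig
  Compare pos 0 ('g') with pos 5 ('j'): MISMATCH
  Compare pos 1 ('i') with pos 4 ('a'): MISMATCH
  Compare pos 2 ('k') with pos 3 ('j'): MISMATCH
Result: not a palindrome

0


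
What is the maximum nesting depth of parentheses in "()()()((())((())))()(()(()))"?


Input: "()()()((())((())))()(()(()))"
Tracking depth:
  Position 0 '(': depth becomes 1
  Position 1 ')': depth becomes 0
  Position 2 '(': depth becomes 1
  Position 3 ')': depth becomes 0
  Position 4 '(': depth becomes 1
  Position 5 ')': depth becomes 0
  Position 6 '(': depth becomes 1
  Position 7 '(': depth becomes 2
  Position 8 '(': depth becomes 3
  Position 9 ')': depth becomes 2
  Position 10 ')': depth becomes 1
  Position 11 '(': depth becomes 2
  Position 12 '(': depth becomes 3
  Position 13 '(': depth becomes 4
  Position 14 ')': depth becomes 3
  Position 15 ')': depth becomes 2
  Position 16 ')': depth becomes 1
  Position 17 ')': depth becomes 0
  Position 18 '(': depth becomes 1
  Position 19 ')': depth becomes 0
  Position 20 '(': depth becomes 1
  Position 21 '(': depth becomes 2
  Position 22 ')': depth becomes 1
  Position 23 '(': depth becomes 2
  Position 24 '(': depth becomes 3
  Position 25 ')': depth becomes 2
  Position 26 ')': depth becomes 1
  Position 27 ')': depth becomes 0
Maximum depth reached: 4

4


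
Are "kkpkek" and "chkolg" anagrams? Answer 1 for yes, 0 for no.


Strings: "kkpkek", "chkolg"
Sorted first:  ekkkkp
Sorted second: cghklo
Differ at position 0: 'e' vs 'c' => not anagrams

0


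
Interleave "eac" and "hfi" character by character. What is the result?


Interleaving "eac" and "hfi":
  Position 0: 'e' from first, 'h' from second => "eh"
  Position 1: 'a' from first, 'f' from second => "af"
  Position 2: 'c' from first, 'i' from second => "ci"
Result: ehafci

ehafci


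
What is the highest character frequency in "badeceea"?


Input: badeceea
Character counts:
  'a': 2
  'b': 1
  'c': 1
  'd': 1
  'e': 3
Maximum frequency: 3

3


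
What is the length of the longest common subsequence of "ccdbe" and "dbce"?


LCS of "ccdbe" and "dbce"
DP table:
           d    b    c    e
      0    0    0    0    0
  c   0    0    0    1    1
  c   0    0    0    1    1
  d   0    1    1    1    1
  b   0    1    2    2    2
  e   0    1    2    2    3
LCS length = dp[5][4] = 3

3


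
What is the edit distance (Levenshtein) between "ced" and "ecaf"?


Computing edit distance: "ced" -> "ecaf"
DP table:
           e    c    a    f
      0    1    2    3    4
  c   1    1    1    2    3
  e   2    1    2    2    3
  d   3    2    2    3    3
Edit distance = dp[3][4] = 3

3


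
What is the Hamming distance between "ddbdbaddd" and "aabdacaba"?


Comparing "ddbdbaddd" and "aabdacaba" position by position:
  Position 0: 'd' vs 'a' => differ
  Position 1: 'd' vs 'a' => differ
  Position 2: 'b' vs 'b' => same
  Position 3: 'd' vs 'd' => same
  Position 4: 'b' vs 'a' => differ
  Position 5: 'a' vs 'c' => differ
  Position 6: 'd' vs 'a' => differ
  Position 7: 'd' vs 'b' => differ
  Position 8: 'd' vs 'a' => differ
Total differences (Hamming distance): 7

7


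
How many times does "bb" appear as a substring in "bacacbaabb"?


Searching for "bb" in "bacacbaabb"
Scanning each position:
  Position 0: "ba" => no
  Position 1: "ac" => no
  Position 2: "ca" => no
  Position 3: "ac" => no
  Position 4: "cb" => no
  Position 5: "ba" => no
  Position 6: "aa" => no
  Position 7: "ab" => no
  Position 8: "bb" => MATCH
Total occurrences: 1

1


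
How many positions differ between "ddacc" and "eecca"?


Comparing "ddacc" and "eecca" position by position:
  Position 0: 'd' vs 'e' => DIFFER
  Position 1: 'd' vs 'e' => DIFFER
  Position 2: 'a' vs 'c' => DIFFER
  Position 3: 'c' vs 'c' => same
  Position 4: 'c' vs 'a' => DIFFER
Positions that differ: 4

4


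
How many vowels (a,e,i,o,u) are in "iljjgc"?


Input: iljjgc
Checking each character:
  'i' at position 0: vowel (running total: 1)
  'l' at position 1: consonant
  'j' at position 2: consonant
  'j' at position 3: consonant
  'g' at position 4: consonant
  'c' at position 5: consonant
Total vowels: 1

1


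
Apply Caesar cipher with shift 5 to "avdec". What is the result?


Caesar cipher: shift "avdec" by 5
  'a' (pos 0) + 5 = pos 5 = 'f'
  'v' (pos 21) + 5 = pos 0 = 'a'
  'd' (pos 3) + 5 = pos 8 = 'i'
  'e' (pos 4) + 5 = pos 9 = 'j'
  'c' (pos 2) + 5 = pos 7 = 'h'
Result: faijh

faijh


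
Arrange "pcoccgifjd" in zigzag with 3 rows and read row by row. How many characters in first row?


Zigzag "pcoccgifjd" into 3 rows:
Placing characters:
  'p' => row 0
  'c' => row 1
  'o' => row 2
  'c' => row 1
  'c' => row 0
  'g' => row 1
  'i' => row 2
  'f' => row 1
  'j' => row 0
  'd' => row 1
Rows:
  Row 0: "pcj"
  Row 1: "ccgfd"
  Row 2: "oi"
First row length: 3

3


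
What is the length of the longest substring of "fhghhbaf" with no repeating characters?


Input: "fhghhbaf"
Sliding window (track last position of each char):
  Position 0 ('f'): window [0,0] length 1 -- new best
  Position 1 ('h'): window [0,1] length 2 -- new best
  Position 2 ('g'): window [0,2] length 3 -- new best
  Position 3 ('h'): repeat (last at 1), move window start to 2
  Position 3 ('h'): window [2,3] length 2
  Position 4 ('h'): repeat (last at 3), move window start to 4
  Position 4 ('h'): window [4,4] length 1
  Position 5 ('b'): window [4,5] length 2
  Position 6 ('a'): window [4,6] length 3
  Position 7 ('f'): window [4,7] length 4 -- new best
Longest substring with no repeats: "hbaf" with length 4

4


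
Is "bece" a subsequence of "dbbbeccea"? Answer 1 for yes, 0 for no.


Check if "bece" is a subsequence of "dbbbeccea"
Greedy scan:
  Position 0 ('d'): no match needed
  Position 1 ('b'): matches sub[0] = 'b'
  Position 2 ('b'): no match needed
  Position 3 ('b'): no match needed
  Position 4 ('e'): matches sub[1] = 'e'
  Position 5 ('c'): matches sub[2] = 'c'
  Position 6 ('c'): no match needed
  Position 7 ('e'): matches sub[3] = 'e'
  Position 8 ('a'): no match needed
All 4 characters matched => is a subsequence

1


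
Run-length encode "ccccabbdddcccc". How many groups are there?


Input: ccccabbdddcccc
Scanning for consecutive runs:
  Group 1: 'c' x 4 (positions 0-3)
  Group 2: 'a' x 1 (positions 4-4)
  Group 3: 'b' x 2 (positions 5-6)
  Group 4: 'd' x 3 (positions 7-9)
  Group 5: 'c' x 4 (positions 10-13)
Total groups: 5

5


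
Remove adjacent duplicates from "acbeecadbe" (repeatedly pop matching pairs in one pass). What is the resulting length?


Input: acbeecadbe
Stack-based adjacent duplicate removal:
  Read 'a': push. Stack: a
  Read 'c': push. Stack: ac
  Read 'b': push. Stack: acb
  Read 'e': push. Stack: acbe
  Read 'e': matches stack top 'e' => pop. Stack: acb
  Read 'c': push. Stack: acbc
  Read 'a': push. Stack: acbca
  Read 'd': push. Stack: acbcad
  Read 'b': push. Stack: acbcadb
  Read 'e': push. Stack: acbcadbe
Final stack: "acbcadbe" (length 8)

8


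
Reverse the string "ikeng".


Input: ikeng
Reading characters right to left:
  Position 4: 'g'
  Position 3: 'n'
  Position 2: 'e'
  Position 1: 'k'
  Position 0: 'i'
Reversed: gneki

gneki


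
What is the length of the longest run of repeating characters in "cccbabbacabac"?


Input: "cccbabbacabac"
Scanning for longest run:
  Position 1 ('c'): continues run of 'c', length=2
  Position 2 ('c'): continues run of 'c', length=3
  Position 3 ('b'): new char, reset run to 1
  Position 4 ('a'): new char, reset run to 1
  Position 5 ('b'): new char, reset run to 1
  Position 6 ('b'): continues run of 'b', length=2
  Position 7 ('a'): new char, reset run to 1
  Position 8 ('c'): new char, reset run to 1
  Position 9 ('a'): new char, reset run to 1
  Position 10 ('b'): new char, reset run to 1
  Position 11 ('a'): new char, reset run to 1
  Position 12 ('c'): new char, reset run to 1
Longest run: 'c' with length 3

3


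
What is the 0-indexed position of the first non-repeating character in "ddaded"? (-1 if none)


Input: ddaded
Character frequencies:
  'a': 1
  'd': 4
  'e': 1
Scanning left to right for freq == 1:
  Position 0 ('d'): freq=4, skip
  Position 1 ('d'): freq=4, skip
  Position 2 ('a'): unique! => answer = 2

2


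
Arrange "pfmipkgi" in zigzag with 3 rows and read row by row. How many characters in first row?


Zigzag "pfmipkgi" into 3 rows:
Placing characters:
  'p' => row 0
  'f' => row 1
  'm' => row 2
  'i' => row 1
  'p' => row 0
  'k' => row 1
  'g' => row 2
  'i' => row 1
Rows:
  Row 0: "pp"
  Row 1: "fiki"
  Row 2: "mg"
First row length: 2

2


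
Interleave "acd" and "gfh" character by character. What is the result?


Interleaving "acd" and "gfh":
  Position 0: 'a' from first, 'g' from second => "ag"
  Position 1: 'c' from first, 'f' from second => "cf"
  Position 2: 'd' from first, 'h' from second => "dh"
Result: agcfdh

agcfdh


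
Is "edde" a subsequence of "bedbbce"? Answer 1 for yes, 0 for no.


Check if "edde" is a subsequence of "bedbbce"
Greedy scan:
  Position 0 ('b'): no match needed
  Position 1 ('e'): matches sub[0] = 'e'
  Position 2 ('d'): matches sub[1] = 'd'
  Position 3 ('b'): no match needed
  Position 4 ('b'): no match needed
  Position 5 ('c'): no match needed
  Position 6 ('e'): no match needed
Only matched 2/4 characters => not a subsequence

0


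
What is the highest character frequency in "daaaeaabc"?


Input: daaaeaabc
Character counts:
  'a': 5
  'b': 1
  'c': 1
  'd': 1
  'e': 1
Maximum frequency: 5

5


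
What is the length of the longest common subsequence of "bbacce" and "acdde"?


LCS of "bbacce" and "acdde"
DP table:
           a    c    d    d    e
      0    0    0    0    0    0
  b   0    0    0    0    0    0
  b   0    0    0    0    0    0
  a   0    1    1    1    1    1
  c   0    1    2    2    2    2
  c   0    1    2    2    2    2
  e   0    1    2    2    2    3
LCS length = dp[6][5] = 3

3


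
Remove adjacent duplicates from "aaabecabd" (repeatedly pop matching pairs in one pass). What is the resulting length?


Input: aaabecabd
Stack-based adjacent duplicate removal:
  Read 'a': push. Stack: a
  Read 'a': matches stack top 'a' => pop. Stack: (empty)
  Read 'a': push. Stack: a
  Read 'b': push. Stack: ab
  Read 'e': push. Stack: abe
  Read 'c': push. Stack: abec
  Read 'a': push. Stack: abeca
  Read 'b': push. Stack: abecab
  Read 'd': push. Stack: abecabd
Final stack: "abecabd" (length 7)

7


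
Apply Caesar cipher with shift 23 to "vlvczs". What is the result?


Caesar cipher: shift "vlvczs" by 23
  'v' (pos 21) + 23 = pos 18 = 's'
  'l' (pos 11) + 23 = pos 8 = 'i'
  'v' (pos 21) + 23 = pos 18 = 's'
  'c' (pos 2) + 23 = pos 25 = 'z'
  'z' (pos 25) + 23 = pos 22 = 'w'
  's' (pos 18) + 23 = pos 15 = 'p'
Result: siszwp

siszwp


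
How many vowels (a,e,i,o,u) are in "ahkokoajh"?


Input: ahkokoajh
Checking each character:
  'a' at position 0: vowel (running total: 1)
  'h' at position 1: consonant
  'k' at position 2: consonant
  'o' at position 3: vowel (running total: 2)
  'k' at position 4: consonant
  'o' at position 5: vowel (running total: 3)
  'a' at position 6: vowel (running total: 4)
  'j' at position 7: consonant
  'h' at position 8: consonant
Total vowels: 4

4


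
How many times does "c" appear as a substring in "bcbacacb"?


Searching for "c" in "bcbacacb"
Scanning each position:
  Position 0: "b" => no
  Position 1: "c" => MATCH
  Position 2: "b" => no
  Position 3: "a" => no
  Position 4: "c" => MATCH
  Position 5: "a" => no
  Position 6: "c" => MATCH
  Position 7: "b" => no
Total occurrences: 3

3


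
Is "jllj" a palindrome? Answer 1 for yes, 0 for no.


Input: jllj
Reversed: jllj
  Compare pos 0 ('j') with pos 3 ('j'): match
  Compare pos 1 ('l') with pos 2 ('l'): match
Result: palindrome

1


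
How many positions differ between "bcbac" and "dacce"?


Comparing "bcbac" and "dacce" position by position:
  Position 0: 'b' vs 'd' => DIFFER
  Position 1: 'c' vs 'a' => DIFFER
  Position 2: 'b' vs 'c' => DIFFER
  Position 3: 'a' vs 'c' => DIFFER
  Position 4: 'c' vs 'e' => DIFFER
Positions that differ: 5

5


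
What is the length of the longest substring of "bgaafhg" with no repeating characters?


Input: "bgaafhg"
Sliding window (track last position of each char):
  Position 0 ('b'): window [0,0] length 1 -- new best
  Position 1 ('g'): window [0,1] length 2 -- new best
  Position 2 ('a'): window [0,2] length 3 -- new best
  Position 3 ('a'): repeat (last at 2), move window start to 3
  Position 3 ('a'): window [3,3] length 1
  Position 4 ('f'): window [3,4] length 2
  Position 5 ('h'): window [3,5] length 3
  Position 6 ('g'): window [3,6] length 4 -- new best
Longest substring with no repeats: "afhg" with length 4

4


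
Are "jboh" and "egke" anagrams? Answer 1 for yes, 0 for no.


Strings: "jboh", "egke"
Sorted first:  bhjo
Sorted second: eegk
Differ at position 0: 'b' vs 'e' => not anagrams

0


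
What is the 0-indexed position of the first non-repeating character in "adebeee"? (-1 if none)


Input: adebeee
Character frequencies:
  'a': 1
  'b': 1
  'd': 1
  'e': 4
Scanning left to right for freq == 1:
  Position 0 ('a'): unique! => answer = 0

0


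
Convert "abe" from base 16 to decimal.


Input: "abe" in base 16
Positional expansion:
  Digit 'a' (value 10) x 16^2 = 2560
  Digit 'b' (value 11) x 16^1 = 176
  Digit 'e' (value 14) x 16^0 = 14
Sum = 2750

2750


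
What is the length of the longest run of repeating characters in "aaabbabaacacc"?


Input: "aaabbabaacacc"
Scanning for longest run:
  Position 1 ('a'): continues run of 'a', length=2
  Position 2 ('a'): continues run of 'a', length=3
  Position 3 ('b'): new char, reset run to 1
  Position 4 ('b'): continues run of 'b', length=2
  Position 5 ('a'): new char, reset run to 1
  Position 6 ('b'): new char, reset run to 1
  Position 7 ('a'): new char, reset run to 1
  Position 8 ('a'): continues run of 'a', length=2
  Position 9 ('c'): new char, reset run to 1
  Position 10 ('a'): new char, reset run to 1
  Position 11 ('c'): new char, reset run to 1
  Position 12 ('c'): continues run of 'c', length=2
Longest run: 'a' with length 3

3


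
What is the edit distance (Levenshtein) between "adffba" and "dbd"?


Computing edit distance: "adffba" -> "dbd"
DP table:
           d    b    d
      0    1    2    3
  a   1    1    2    3
  d   2    1    2    2
  f   3    2    2    3
  f   4    3    3    3
  b   5    4    3    4
  a   6    5    4    4
Edit distance = dp[6][3] = 4

4


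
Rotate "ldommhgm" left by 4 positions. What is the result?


Input: "ldommhgm", rotate left by 4
First 4 characters: "ldom"
Remaining characters: "mhgm"
Concatenate remaining + first: "mhgm" + "ldom" = "mhgmldom"

mhgmldom


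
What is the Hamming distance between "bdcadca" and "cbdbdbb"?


Comparing "bdcadca" and "cbdbdbb" position by position:
  Position 0: 'b' vs 'c' => differ
  Position 1: 'd' vs 'b' => differ
  Position 2: 'c' vs 'd' => differ
  Position 3: 'a' vs 'b' => differ
  Position 4: 'd' vs 'd' => same
  Position 5: 'c' vs 'b' => differ
  Position 6: 'a' vs 'b' => differ
Total differences (Hamming distance): 6

6


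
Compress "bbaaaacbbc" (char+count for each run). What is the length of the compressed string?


Input: bbaaaacbbc
Runs:
  'b' x 2 => "b2"
  'a' x 4 => "a4"
  'c' x 1 => "c1"
  'b' x 2 => "b2"
  'c' x 1 => "c1"
Compressed: "b2a4c1b2c1"
Compressed length: 10

10


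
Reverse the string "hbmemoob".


Input: hbmemoob
Reading characters right to left:
  Position 7: 'b'
  Position 6: 'o'
  Position 5: 'o'
  Position 4: 'm'
  Position 3: 'e'
  Position 2: 'm'
  Position 1: 'b'
  Position 0: 'h'
Reversed: boomembh

boomembh


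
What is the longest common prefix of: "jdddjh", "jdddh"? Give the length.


Words: jdddjh, jdddh
  Position 0: all 'j' => match
  Position 1: all 'd' => match
  Position 2: all 'd' => match
  Position 3: all 'd' => match
  Position 4: ('j', 'h') => mismatch, stop
LCP = "jddd" (length 4)

4


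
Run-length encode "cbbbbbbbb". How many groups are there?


Input: cbbbbbbbb
Scanning for consecutive runs:
  Group 1: 'c' x 1 (positions 0-0)
  Group 2: 'b' x 8 (positions 1-8)
Total groups: 2

2


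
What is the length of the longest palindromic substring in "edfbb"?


Input: "edfbb"
Checking substrings for palindromes:
  [3:5] "bb" (len 2) => palindrome
Longest palindromic substring: "bb" with length 2

2


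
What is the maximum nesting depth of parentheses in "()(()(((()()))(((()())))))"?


Input: "()(()(((()()))(((()())))))"
Tracking depth:
  Position 0 '(': depth becomes 1
  Position 1 ')': depth becomes 0
  Position 2 '(': depth becomes 1
  Position 3 '(': depth becomes 2
  Position 4 ')': depth becomes 1
  Position 5 '(': depth becomes 2
  Position 6 '(': depth becomes 3
  Position 7 '(': depth becomes 4
  Position 8 '(': depth becomes 5
  Position 9 ')': depth becomes 4
  Position 10 '(': depth becomes 5
  Position 11 ')': depth becomes 4
  Position 12 ')': depth becomes 3
  Position 13 ')': depth becomes 2
  Position 14 '(': depth becomes 3
  Position 15 '(': depth becomes 4
  Position 16 '(': depth becomes 5
  Position 17 '(': depth becomes 6
  Position 18 ')': depth becomes 5
  Position 19 '(': depth becomes 6
  Position 20 ')': depth becomes 5
  Position 21 ')': depth becomes 4
  Position 22 ')': depth becomes 3
  Position 23 ')': depth becomes 2
  Position 24 ')': depth becomes 1
  Position 25 ')': depth becomes 0
Maximum depth reached: 6

6


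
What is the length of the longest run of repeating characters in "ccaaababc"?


Input: "ccaaababc"
Scanning for longest run:
  Position 1 ('c'): continues run of 'c', length=2
  Position 2 ('a'): new char, reset run to 1
  Position 3 ('a'): continues run of 'a', length=2
  Position 4 ('a'): continues run of 'a', length=3
  Position 5 ('b'): new char, reset run to 1
  Position 6 ('a'): new char, reset run to 1
  Position 7 ('b'): new char, reset run to 1
  Position 8 ('c'): new char, reset run to 1
Longest run: 'a' with length 3

3


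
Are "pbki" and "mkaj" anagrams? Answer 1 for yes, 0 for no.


Strings: "pbki", "mkaj"
Sorted first:  bikp
Sorted second: ajkm
Differ at position 0: 'b' vs 'a' => not anagrams

0


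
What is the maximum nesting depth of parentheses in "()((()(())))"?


Input: "()((()(())))"
Tracking depth:
  Position 0 '(': depth becomes 1
  Position 1 ')': depth becomes 0
  Position 2 '(': depth becomes 1
  Position 3 '(': depth becomes 2
  Position 4 '(': depth becomes 3
  Position 5 ')': depth becomes 2
  Position 6 '(': depth becomes 3
  Position 7 '(': depth becomes 4
  Position 8 ')': depth becomes 3
  Position 9 ')': depth becomes 2
  Position 10 ')': depth becomes 1
  Position 11 ')': depth becomes 0
Maximum depth reached: 4

4


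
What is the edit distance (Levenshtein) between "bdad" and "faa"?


Computing edit distance: "bdad" -> "faa"
DP table:
           f    a    a
      0    1    2    3
  b   1    1    2    3
  d   2    2    2    3
  a   3    3    2    2
  d   4    4    3    3
Edit distance = dp[4][3] = 3

3


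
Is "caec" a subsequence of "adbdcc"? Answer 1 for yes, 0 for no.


Check if "caec" is a subsequence of "adbdcc"
Greedy scan:
  Position 0 ('a'): no match needed
  Position 1 ('d'): no match needed
  Position 2 ('b'): no match needed
  Position 3 ('d'): no match needed
  Position 4 ('c'): matches sub[0] = 'c'
  Position 5 ('c'): no match needed
Only matched 1/4 characters => not a subsequence

0


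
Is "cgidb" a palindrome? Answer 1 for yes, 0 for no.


Input: cgidb
Reversed: bdigc
  Compare pos 0 ('c') with pos 4 ('b'): MISMATCH
  Compare pos 1 ('g') with pos 3 ('d'): MISMATCH
Result: not a palindrome

0


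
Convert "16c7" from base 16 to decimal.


Input: "16c7" in base 16
Positional expansion:
  Digit '1' (value 1) x 16^3 = 4096
  Digit '6' (value 6) x 16^2 = 1536
  Digit 'c' (value 12) x 16^1 = 192
  Digit '7' (value 7) x 16^0 = 7
Sum = 5831

5831


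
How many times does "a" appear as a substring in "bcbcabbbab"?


Searching for "a" in "bcbcabbbab"
Scanning each position:
  Position 0: "b" => no
  Position 1: "c" => no
  Position 2: "b" => no
  Position 3: "c" => no
  Position 4: "a" => MATCH
  Position 5: "b" => no
  Position 6: "b" => no
  Position 7: "b" => no
  Position 8: "a" => MATCH
  Position 9: "b" => no
Total occurrences: 2

2


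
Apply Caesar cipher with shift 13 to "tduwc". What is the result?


Caesar cipher: shift "tduwc" by 13
  't' (pos 19) + 13 = pos 6 = 'g'
  'd' (pos 3) + 13 = pos 16 = 'q'
  'u' (pos 20) + 13 = pos 7 = 'h'
  'w' (pos 22) + 13 = pos 9 = 'j'
  'c' (pos 2) + 13 = pos 15 = 'p'
Result: gqhjp

gqhjp


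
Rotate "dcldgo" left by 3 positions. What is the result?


Input: "dcldgo", rotate left by 3
First 3 characters: "dcl"
Remaining characters: "dgo"
Concatenate remaining + first: "dgo" + "dcl" = "dgodcl"

dgodcl


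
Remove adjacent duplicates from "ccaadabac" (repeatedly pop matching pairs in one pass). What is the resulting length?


Input: ccaadabac
Stack-based adjacent duplicate removal:
  Read 'c': push. Stack: c
  Read 'c': matches stack top 'c' => pop. Stack: (empty)
  Read 'a': push. Stack: a
  Read 'a': matches stack top 'a' => pop. Stack: (empty)
  Read 'd': push. Stack: d
  Read 'a': push. Stack: da
  Read 'b': push. Stack: dab
  Read 'a': push. Stack: daba
  Read 'c': push. Stack: dabac
Final stack: "dabac" (length 5)

5


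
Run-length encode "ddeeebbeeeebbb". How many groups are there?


Input: ddeeebbeeeebbb
Scanning for consecutive runs:
  Group 1: 'd' x 2 (positions 0-1)
  Group 2: 'e' x 3 (positions 2-4)
  Group 3: 'b' x 2 (positions 5-6)
  Group 4: 'e' x 4 (positions 7-10)
  Group 5: 'b' x 3 (positions 11-13)
Total groups: 5

5


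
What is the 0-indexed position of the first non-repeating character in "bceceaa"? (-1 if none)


Input: bceceaa
Character frequencies:
  'a': 2
  'b': 1
  'c': 2
  'e': 2
Scanning left to right for freq == 1:
  Position 0 ('b'): unique! => answer = 0

0
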